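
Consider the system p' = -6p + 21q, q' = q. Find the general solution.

p(t) = c_1e^(-6t) - 3c_2e^(t), q(t) = -c_2e^(t)

Coefficient matrix A = [[-6, 21], [0, 1]].
Characteristic polynomial det(A - λI) = λ^2 + 5λ - 6 = 0.
Eigenvalues λ = -6, 1.
For λ=-6: (A-λI) row 1 is [0, 21], so an eigenvector is (1, 0).
For λ=1: (A-λI) row 1 is [-7, 21], so an eigenvector is (-3, -1).
General solution: c_1e^(-6t)(1,0) + c_2e^(t)(-3,-1).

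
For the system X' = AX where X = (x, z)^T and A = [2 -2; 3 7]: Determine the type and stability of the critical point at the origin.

unstable node

A = [[2,-2],[3,7]]; det(A-λI) = λ^2 - 9λ + 20.
λ = 4, 5: both positive.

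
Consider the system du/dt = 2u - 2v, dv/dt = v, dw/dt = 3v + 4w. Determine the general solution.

Coefficient matrix A = [[2, -2, 0], [0, 1, 0], [0, 3, 4]].
det(A - λI) = 0 gives eigenvalues λ = 4, 2, 1.
For λ=4: eigenvector (0,0,-1).
For λ=2: eigenvector (1,0,0).
For λ=1: eigenvector (2,1,-1).
General solution: K_1e^(4t)(0,0,-1) + K_2e^(2t)(1,0,0) + K_3e^(t)(2,1,-1).

u(t) = K_2e^(2t) + 2K_3e^(t), v(t) = K_3e^(t), w(t) = -K_1e^(4t) - K_3e^(t)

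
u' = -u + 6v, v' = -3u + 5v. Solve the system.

Coefficient matrix A = [[-1, 6], [-3, 5]].
Characteristic polynomial det(A - λI) = λ^2 - 4λ + 13 = 0.
Eigenvalues λ = 2 ± 3i (complex conjugate pair).
For λ=2+3i: an eigenvector is (-1,0) - i(1,1) = (-1 - i, 0 - i).
A real fundamental pair from Re and Im of e^((2+3i)t)v: X_1 = e^(2t)(cos(3t)·(-1,0) + sin(3t)·(1,1)), X_2 = e^(2t)(sin(3t)·(-1,0) - cos(3t)·(1,1)).
General solution: K_1X_1 + K_2X_2.

u(t) = K_1e^(2t)sin(3t) - K_1e^(2t)cos(3t) - K_2e^(2t)sin(3t) - K_2e^(2t)cos(3t), v(t) = K_1e^(2t)sin(3t) - K_2e^(2t)cos(3t)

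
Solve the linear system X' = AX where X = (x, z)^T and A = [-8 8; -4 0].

x(t) = -c_1e^(-4t)sin(4t) + c_1e^(-4t)cos(4t) + c_2e^(-4t)sin(4t) + c_2e^(-4t)cos(4t), z(t) = -c_1e^(-4t)sin(4t) + c_2e^(-4t)cos(4t)

Coefficient matrix A = [[-8, 8], [-4, 0]].
Characteristic polynomial det(A - λI) = λ^2 + 8λ + 32 = 0.
Eigenvalues λ = -4 ± 4i (complex conjugate pair).
For λ=-4+4i: an eigenvector is (1,0) - i(-1,-1) = (1 + i, 0 + i).
A real fundamental pair from Re and Im of e^((-4+4i)t)v: X_1 = e^(-4t)(cos(4t)·(1,0) + sin(4t)·(-1,-1)), X_2 = e^(-4t)(sin(4t)·(1,0) - cos(4t)·(-1,-1)).
General solution: c_1X_1 + c_2X_2.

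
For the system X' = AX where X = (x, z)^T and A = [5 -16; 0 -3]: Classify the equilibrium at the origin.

A = [[5,-16],[0,-3]]; det(A-λI) = λ^2 - 2λ - 15.
λ = 5, -3: opposite signs.

saddle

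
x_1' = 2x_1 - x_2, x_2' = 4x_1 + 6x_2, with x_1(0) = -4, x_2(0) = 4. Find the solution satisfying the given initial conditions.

Coefficient matrix A = [[2, -1], [4, 6]].
Characteristic polynomial det(A - λI) = λ^2 - 8λ + 16 = 0.
Single eigenvalue λ = 4 with algebraic multiplicity 2.
Eigenvector v = (-1,2); generalized eigenvector w with (A-λI)w=v is (-1,3).
General solution: e^(4t)[C_1·v + C_2·(t·v + w)].
Applying x_1(0)=-4, x_2(0)=4 gives C_1=8, C_2=-4.

x_1(t) = 4te^(4t) - 4e^(4t), x_2(t) = -8te^(4t) + 4e^(4t)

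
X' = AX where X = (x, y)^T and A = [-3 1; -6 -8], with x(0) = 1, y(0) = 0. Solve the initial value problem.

x(t) = 3e^(-5t) - 2e^(-6t), y(t) = -6e^(-5t) + 6e^(-6t)

Coefficient matrix A = [[-3, 1], [-6, -8]].
Characteristic polynomial det(A - λI) = λ^2 + 11λ + 30 = 0.
Eigenvalues λ = -5, -6.
For λ=-5: (A-λI) row 1 is [2, 1], so an eigenvector is (1, -2).
For λ=-6: (A-λI) row 1 is [3, 1], so an eigenvector is (1, -3).
General solution: c_1e^(-5t)(1,-2) + c_2e^(-6t)(1,-3).
Applying x(0)=1, y(0)=0 gives c_1=3, c_2=-2.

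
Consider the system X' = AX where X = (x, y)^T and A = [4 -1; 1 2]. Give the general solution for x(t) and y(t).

Coefficient matrix A = [[4, -1], [1, 2]].
Characteristic polynomial det(A - λI) = λ^2 - 6λ + 9 = 0.
Single eigenvalue λ = 3 with algebraic multiplicity 2.
Eigenvector v = (1,1); generalized eigenvector w with (A-λI)w=v is (0,-1).
General solution: e^(3t)[K_1·v + K_2·(t·v + w)].

x(t) = K_1e^(3t) + K_2te^(3t), y(t) = K_1e^(3t) + K_2te^(3t) - K_2e^(3t)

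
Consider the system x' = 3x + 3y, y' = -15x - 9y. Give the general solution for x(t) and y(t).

Coefficient matrix A = [[3, 3], [-15, -9]].
Characteristic polynomial det(A - λI) = λ^2 + 6λ + 18 = 0.
Eigenvalues λ = -3 ± 3i (complex conjugate pair).
For λ=-3+3i: an eigenvector is (0,1) - i(1,-2) = (0 - i, 1 + 2i).
A real fundamental pair from Re and Im of e^((-3+3i)t)v: X_1 = e^(-3t)(cos(3t)·(0,1) + sin(3t)·(1,-2)), X_2 = e^(-3t)(sin(3t)·(0,1) - cos(3t)·(1,-2)).
General solution: c_1X_1 + c_2X_2.

x(t) = c_1e^(-3t)sin(3t) - c_2e^(-3t)cos(3t), y(t) = -2c_1e^(-3t)sin(3t) + c_1e^(-3t)cos(3t) + c_2e^(-3t)sin(3t) + 2c_2e^(-3t)cos(3t)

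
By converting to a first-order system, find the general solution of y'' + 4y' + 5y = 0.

Let x_1 = y, x_2 = y'. Then x_1' = x_2 and x_2' = -5x_1 - 4x_2.
A = [[0,1],[-5,-4]]; det(A-λI) = λ^2 + 4λ + 5.
Eigenvalues λ = -2 ± i.

y(t) = C_1e^(-2t)cos(t) + C_2e^(-2t)sin(t)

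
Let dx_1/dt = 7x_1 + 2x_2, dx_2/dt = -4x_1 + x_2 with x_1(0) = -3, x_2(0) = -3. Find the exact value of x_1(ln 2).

-240

A = [[7,2],[-4,1]]; eigenvalues λ = 5, 3.
Eigenvectors: (1,-1) for λ=5, (1,-2) for λ=3.
From the initial condition, c_1 = -9, c_2 = 6.
x_1(ln 2) = (-9)(2^5)(1) + (6)(2^3)(1) = -240.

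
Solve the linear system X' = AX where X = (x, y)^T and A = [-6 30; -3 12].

Coefficient matrix A = [[-6, 30], [-3, 12]].
Characteristic polynomial det(A - λI) = λ^2 - 6λ + 18 = 0.
Eigenvalues λ = 3 ± 3i (complex conjugate pair).
For λ=3+3i: an eigenvector is (1,0) - i(-3,-1) = (1 + 3i, 0 + i).
A real fundamental pair from Re and Im of e^((3+3i)t)v: X_1 = e^(3t)(cos(3t)·(1,0) + sin(3t)·(-3,-1)), X_2 = e^(3t)(sin(3t)·(1,0) - cos(3t)·(-3,-1)).
General solution: K_1X_1 + K_2X_2.

x(t) = -3K_1e^(3t)sin(3t) + K_1e^(3t)cos(3t) + K_2e^(3t)sin(3t) + 3K_2e^(3t)cos(3t), y(t) = -K_1e^(3t)sin(3t) + K_2e^(3t)cos(3t)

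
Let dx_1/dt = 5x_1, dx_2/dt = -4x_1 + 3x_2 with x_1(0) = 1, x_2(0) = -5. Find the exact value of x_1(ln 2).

A = [[5,0],[-4,3]]; eigenvalues λ = 5, 3.
Eigenvectors: (1,-2) for λ=5, (0,-1) for λ=3.
From the initial condition, c_1 = 1, c_2 = 3.
x_1(ln 2) = (1)(2^5)(1) + (3)(2^3)(0) = 32.

32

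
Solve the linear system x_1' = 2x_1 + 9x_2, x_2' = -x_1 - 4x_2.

x_1(t) = -3K_1e^(-t) - 3K_2te^(-t) + 2K_2e^(-t), x_2(t) = K_1e^(-t) + K_2te^(-t) - K_2e^(-t)

Coefficient matrix A = [[2, 9], [-1, -4]].
Characteristic polynomial det(A - λI) = λ^2 + 2λ + 1 = 0.
Single eigenvalue λ = -1 with algebraic multiplicity 2.
Eigenvector v = (-3,1); generalized eigenvector w with (A-λI)w=v is (2,-1).
General solution: e^(-t)[K_1·v + K_2·(t·v + w)].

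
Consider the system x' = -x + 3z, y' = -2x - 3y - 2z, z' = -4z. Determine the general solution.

x(t) = -c_1e^(-4t) + c_3e^(-t), y(t) = c_2e^(-3t) - c_3e^(-t), z(t) = c_1e^(-4t)

Coefficient matrix A = [[-1, 0, 3], [-2, -3, -2], [0, 0, -4]].
det(A - λI) = 0 gives eigenvalues λ = -4, -3, -1.
For λ=-4: eigenvector (-1,0,1).
For λ=-3: eigenvector (0,1,0).
For λ=-1: eigenvector (1,-1,0).
General solution: c_1e^(-4t)(-1,0,1) + c_2e^(-3t)(0,1,0) + c_3e^(-t)(1,-1,0).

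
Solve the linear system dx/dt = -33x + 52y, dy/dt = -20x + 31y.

x(t) = 2c_1e^(-t)sin(4t) + 3c_1e^(-t)cos(4t) + 3c_2e^(-t)sin(4t) - 2c_2e^(-t)cos(4t), y(t) = c_1e^(-t)sin(4t) + 2c_1e^(-t)cos(4t) + 2c_2e^(-t)sin(4t) - c_2e^(-t)cos(4t)

Coefficient matrix A = [[-33, 52], [-20, 31]].
Characteristic polynomial det(A - λI) = λ^2 + 2λ + 17 = 0.
Eigenvalues λ = -1 ± 4i (complex conjugate pair).
For λ=-1+4i: an eigenvector is (3,2) - i(2,1) = (3 - 2i, 2 - i).
A real fundamental pair from Re and Im of e^((-1+4i)t)v: X_1 = e^(-t)(cos(4t)·(3,2) + sin(4t)·(2,1)), X_2 = e^(-t)(sin(4t)·(3,2) - cos(4t)·(2,1)).
General solution: c_1X_1 + c_2X_2.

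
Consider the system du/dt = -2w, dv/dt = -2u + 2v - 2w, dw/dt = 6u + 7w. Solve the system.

u(t) = C_1e^(4t) + 2C_3e^(3t), v(t) = C_1e^(4t) + C_2e^(2t) + 2C_3e^(3t), w(t) = -2C_1e^(4t) - 3C_3e^(3t)

Coefficient matrix A = [[0, 0, -2], [-2, 2, -2], [6, 0, 7]].
det(A - λI) = 0 gives eigenvalues λ = 4, 2, 3.
For λ=4: eigenvector (1,1,-2).
For λ=2: eigenvector (0,1,0).
For λ=3: eigenvector (2,2,-3).
General solution: C_1e^(4t)(1,1,-2) + C_2e^(2t)(0,1,0) + C_3e^(3t)(2,2,-3).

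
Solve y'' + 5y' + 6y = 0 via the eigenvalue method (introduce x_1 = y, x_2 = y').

y(t) = K_1e^(-3t) + K_2e^(-2t)

Let x_1 = y, x_2 = y'. Then x_1' = x_2 and x_2' = -6x_1 - 5x_2.
A = [[0,1],[-6,-5]]; det(A-λI) = λ^2 + 5λ + 6.
Eigenvalues λ = -3, -2 with eigenvectors (1,-3), (1,-2).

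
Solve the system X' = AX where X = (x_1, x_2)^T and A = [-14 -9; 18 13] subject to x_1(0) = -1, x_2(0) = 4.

Coefficient matrix A = [[-14, -9], [18, 13]].
Characteristic polynomial det(A - λI) = λ^2 + λ - 20 = 0.
Eigenvalues λ = -5, 4.
For λ=-5: (A-λI) row 1 is [-9, -9], so an eigenvector is (1, -1).
For λ=4: (A-λI) row 1 is [-18, -9], so an eigenvector is (-1, 2).
General solution: c_1e^(-5t)(1,-1) + c_2e^(4t)(-1,2).
Applying x_1(0)=-1, x_2(0)=4 gives c_1=2, c_2=3.

x_1(t) = -3e^(4t) + 2e^(-5t), x_2(t) = 6e^(4t) - 2e^(-5t)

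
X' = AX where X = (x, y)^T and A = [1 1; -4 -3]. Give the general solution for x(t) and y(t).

Coefficient matrix A = [[1, 1], [-4, -3]].
Characteristic polynomial det(A - λI) = λ^2 + 2λ + 1 = 0.
Single eigenvalue λ = -1 with algebraic multiplicity 2.
Eigenvector v = (1,-2); generalized eigenvector w with (A-λI)w=v is (2,-3).
General solution: e^(-t)[K_1·v + K_2·(t·v + w)].

x(t) = K_1e^(-t) + K_2te^(-t) + 2K_2e^(-t), y(t) = -2K_1e^(-t) - 2K_2te^(-t) - 3K_2e^(-t)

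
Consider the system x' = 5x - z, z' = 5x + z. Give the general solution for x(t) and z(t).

x(t) = -C_1e^(3t)sin(t) + C_2e^(3t)cos(t), z(t) = -2C_1e^(3t)sin(t) + C_1e^(3t)cos(t) + C_2e^(3t)sin(t) + 2C_2e^(3t)cos(t)

Coefficient matrix A = [[5, -1], [5, 1]].
Characteristic polynomial det(A - λI) = λ^2 - 6λ + 10 = 0.
Eigenvalues λ = 3 ± i (complex conjugate pair).
For λ=3+i: an eigenvector is (0,1) - i(-1,-2) = (0 + i, 1 + 2i).
A real fundamental pair from Re and Im of e^((3+i)t)v: X_1 = e^(3t)(cos(t)·(0,1) + sin(t)·(-1,-2)), X_2 = e^(3t)(sin(t)·(0,1) - cos(t)·(-1,-2)).
General solution: C_1X_1 + C_2X_2.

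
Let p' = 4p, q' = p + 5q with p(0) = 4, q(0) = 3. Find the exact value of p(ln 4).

1024

A = [[4,0],[1,5]]; eigenvalues λ = 4, 5.
Eigenvectors: (1,-1) for λ=4, (0,1) for λ=5.
From the initial condition, c_1 = 4, c_2 = 7.
p(ln 4) = (4)(4^4)(1) + (7)(4^5)(0) = 1024.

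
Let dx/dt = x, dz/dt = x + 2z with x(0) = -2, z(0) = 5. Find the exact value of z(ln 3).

A = [[1,0],[1,2]]; eigenvalues λ = 2, 1.
Eigenvectors: (0,1) for λ=2, (1,-1) for λ=1.
From the initial condition, c_1 = 3, c_2 = -2.
z(ln 3) = (3)(3^2)(1) + (-2)(3^1)(-1) = 33.

33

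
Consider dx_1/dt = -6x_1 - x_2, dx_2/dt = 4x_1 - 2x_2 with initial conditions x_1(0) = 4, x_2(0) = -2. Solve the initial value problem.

Coefficient matrix A = [[-6, -1], [4, -2]].
Characteristic polynomial det(A - λI) = λ^2 + 8λ + 16 = 0.
Single eigenvalue λ = -4 with algebraic multiplicity 2.
Eigenvector v = (1,-2); generalized eigenvector w with (A-λI)w=v is (0,-1).
General solution: e^(-4t)[C_1·v + C_2·(t·v + w)].
Applying x_1(0)=4, x_2(0)=-2 gives C_1=4, C_2=-6.

x_1(t) = -6te^(-4t) + 4e^(-4t), x_2(t) = 12te^(-4t) - 2e^(-4t)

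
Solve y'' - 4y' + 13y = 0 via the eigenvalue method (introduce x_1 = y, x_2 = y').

y(t) = c_1e^(2t)cos(3t) + c_2e^(2t)sin(3t)

Let x_1 = y, x_2 = y'. Then x_1' = x_2 and x_2' = -13x_1 + 4x_2.
A = [[0,1],[-13,4]]; det(A-λI) = λ^2 - 4λ + 13.
Eigenvalues λ = 2 ± 3i.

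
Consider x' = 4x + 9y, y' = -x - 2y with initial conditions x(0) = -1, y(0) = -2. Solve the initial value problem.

x(t) = -21te^(t) - e^(t), y(t) = 7te^(t) - 2e^(t)

Coefficient matrix A = [[4, 9], [-1, -2]].
Characteristic polynomial det(A - λI) = λ^2 - 2λ + 1 = 0.
Single eigenvalue λ = 1 with algebraic multiplicity 2.
Eigenvector v = (-3,1); generalized eigenvector w with (A-λI)w=v is (-1,0).
General solution: e^(t)[c_1·v + c_2·(t·v + w)].
Applying x(0)=-1, y(0)=-2 gives c_1=-2, c_2=7.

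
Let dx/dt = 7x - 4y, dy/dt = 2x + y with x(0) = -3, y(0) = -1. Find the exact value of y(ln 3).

A = [[7,-4],[2,1]]; eigenvalues λ = 5, 3.
Eigenvectors: (-2,-1) for λ=5, (-1,-1) for λ=3.
From the initial condition, c_1 = 2, c_2 = -1.
y(ln 3) = (2)(3^5)(-1) + (-1)(3^3)(-1) = -459.

-459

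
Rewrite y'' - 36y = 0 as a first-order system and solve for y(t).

y(t) = K_1e^(-6t) + K_2e^(6t)

Let x_1 = y, x_2 = y'. Then x_1' = x_2 and x_2' = 36x_1.
A = [[0,1],[36,0]]; det(A-λI) = λ^2 - 36.
Eigenvalues λ = -6, 6 with eigenvectors (1,-6), (1,6).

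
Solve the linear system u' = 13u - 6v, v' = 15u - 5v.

u(t) = -c_1e^(4t)sin(3t) - c_1e^(4t)cos(3t) - c_2e^(4t)sin(3t) + c_2e^(4t)cos(3t), v(t) = -2c_1e^(4t)sin(3t) - c_1e^(4t)cos(3t) - c_2e^(4t)sin(3t) + 2c_2e^(4t)cos(3t)

Coefficient matrix A = [[13, -6], [15, -5]].
Characteristic polynomial det(A - λI) = λ^2 - 8λ + 25 = 0.
Eigenvalues λ = 4 ± 3i (complex conjugate pair).
For λ=4+3i: an eigenvector is (-1,-1) - i(-1,-2) = (-1 + i, -1 + 2i).
A real fundamental pair from Re and Im of e^((4+3i)t)v: X_1 = e^(4t)(cos(3t)·(-1,-1) + sin(3t)·(-1,-2)), X_2 = e^(4t)(sin(3t)·(-1,-1) - cos(3t)·(-1,-2)).
General solution: c_1X_1 + c_2X_2.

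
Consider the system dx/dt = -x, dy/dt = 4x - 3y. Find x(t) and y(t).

Coefficient matrix A = [[-1, 0], [4, -3]].
Characteristic polynomial det(A - λI) = λ^2 + 4λ + 3 = 0.
Eigenvalues λ = -3, -1.
For λ=-3: (A-λI) row 1 is [2, 0], so an eigenvector is (0, 1).
For λ=-1: (A-λI) row 2 is [4, -2], so an eigenvector is (1, 2).
General solution: K_1e^(-3t)(0,1) + K_2e^(-t)(1,2).

x(t) = K_2e^(-t), y(t) = K_1e^(-3t) + 2K_2e^(-t)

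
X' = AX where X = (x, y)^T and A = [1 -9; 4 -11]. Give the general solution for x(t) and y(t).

Coefficient matrix A = [[1, -9], [4, -11]].
Characteristic polynomial det(A - λI) = λ^2 + 10λ + 25 = 0.
Single eigenvalue λ = -5 with algebraic multiplicity 2.
Eigenvector v = (3,2); generalized eigenvector w with (A-λI)w=v is (2,1).
General solution: e^(-5t)[K_1·v + K_2·(t·v + w)].

x(t) = 3K_1e^(-5t) + 3K_2te^(-5t) + 2K_2e^(-5t), y(t) = 2K_1e^(-5t) + 2K_2te^(-5t) + K_2e^(-5t)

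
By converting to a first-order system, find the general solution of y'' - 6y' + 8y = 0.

Let x_1 = y, x_2 = y'. Then x_1' = x_2 and x_2' = -8x_1 + 6x_2.
A = [[0,1],[-8,6]]; det(A-λI) = λ^2 - 6λ + 8.
Eigenvalues λ = 2, 4 with eigenvectors (1,2), (1,4).

y(t) = c_1e^(2t) + c_2e^(4t)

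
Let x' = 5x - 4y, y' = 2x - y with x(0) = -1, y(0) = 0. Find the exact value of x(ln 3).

A = [[5,-4],[2,-1]]; eigenvalues λ = 3, 1.
Eigenvectors: (-2,-1) for λ=3, (-1,-1) for λ=1.
From the initial condition, c_1 = 1, c_2 = -1.
x(ln 3) = (1)(3^3)(-2) + (-1)(3^1)(-1) = -51.

-51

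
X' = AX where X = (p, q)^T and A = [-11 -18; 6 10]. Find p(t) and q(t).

p(t) = 3c_1e^(t) + 2c_2e^(-2t), q(t) = -2c_1e^(t) - c_2e^(-2t)

Coefficient matrix A = [[-11, -18], [6, 10]].
Characteristic polynomial det(A - λI) = λ^2 + λ - 2 = 0.
Eigenvalues λ = 1, -2.
For λ=1: (A-λI) row 1 is [-12, -18], so an eigenvector is (3, -2).
For λ=-2: (A-λI) row 1 is [-9, -18], so an eigenvector is (2, -1).
General solution: c_1e^(t)(3,-2) + c_2e^(-2t)(2,-1).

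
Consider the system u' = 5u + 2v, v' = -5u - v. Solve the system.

Coefficient matrix A = [[5, 2], [-5, -1]].
Characteristic polynomial det(A - λI) = λ^2 - 4λ + 5 = 0.
Eigenvalues λ = 2 ± i (complex conjugate pair).
For λ=2+i: an eigenvector is (-1,1) - i(-1,2) = (-1 + i, 1 - 2i).
A real fundamental pair from Re and Im of e^((2+i)t)v: X_1 = e^(2t)(cos(t)·(-1,1) + sin(t)·(-1,2)), X_2 = e^(2t)(sin(t)·(-1,1) - cos(t)·(-1,2)).
General solution: c_1X_1 + c_2X_2.

u(t) = -c_1e^(2t)sin(t) - c_1e^(2t)cos(t) - c_2e^(2t)sin(t) + c_2e^(2t)cos(t), v(t) = 2c_1e^(2t)sin(t) + c_1e^(2t)cos(t) + c_2e^(2t)sin(t) - 2c_2e^(2t)cos(t)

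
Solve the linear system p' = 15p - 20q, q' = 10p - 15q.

p(t) = 2C_1e^(5t) + C_2e^(-5t), q(t) = C_1e^(5t) + C_2e^(-5t)

Coefficient matrix A = [[15, -20], [10, -15]].
Characteristic polynomial det(A - λI) = λ^2 - 25 = 0.
Eigenvalues λ = 5, -5.
For λ=5: (A-λI) row 1 is [10, -20], so an eigenvector is (2, 1).
For λ=-5: (A-λI) row 1 is [20, -20], so an eigenvector is (1, 1).
General solution: C_1e^(5t)(2,1) + C_2e^(-5t)(1,1).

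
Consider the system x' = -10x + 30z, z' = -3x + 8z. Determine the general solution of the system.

Coefficient matrix A = [[-10, 30], [-3, 8]].
Characteristic polynomial det(A - λI) = λ^2 + 2λ + 10 = 0.
Eigenvalues λ = -1 ± 3i (complex conjugate pair).
For λ=-1+3i: an eigenvector is (3,1) - i(1,0) = (3 - i, 1).
A real fundamental pair from Re and Im of e^((-1+3i)t)v: X_1 = e^(-t)(cos(3t)·(3,1) + sin(3t)·(1,0)), X_2 = e^(-t)(sin(3t)·(3,1) - cos(3t)·(1,0)).
General solution: K_1X_1 + K_2X_2.

x(t) = K_1e^(-t)sin(3t) + 3K_1e^(-t)cos(3t) + 3K_2e^(-t)sin(3t) - K_2e^(-t)cos(3t), z(t) = K_1e^(-t)cos(3t) + K_2e^(-t)sin(3t)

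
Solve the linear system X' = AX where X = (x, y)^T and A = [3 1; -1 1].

Coefficient matrix A = [[3, 1], [-1, 1]].
Characteristic polynomial det(A - λI) = λ^2 - 4λ + 4 = 0.
Single eigenvalue λ = 2 with algebraic multiplicity 2.
Eigenvector v = (1,-1); generalized eigenvector w with (A-λI)w=v is (3,-2).
General solution: e^(2t)[K_1·v + K_2·(t·v + w)].

x(t) = K_1e^(2t) + K_2te^(2t) + 3K_2e^(2t), y(t) = -K_1e^(2t) - K_2te^(2t) - 2K_2e^(2t)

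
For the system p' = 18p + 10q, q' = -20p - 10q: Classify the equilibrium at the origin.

A = [[18,10],[-20,-10]]; det(A-λI) = λ^2 - 8λ + 20.
λ = 4 ± 2i: positive real part.

unstable spiral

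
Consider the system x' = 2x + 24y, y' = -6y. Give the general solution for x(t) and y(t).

x(t) = -C_1e^(2t) + 3C_2e^(-6t), y(t) = -C_2e^(-6t)

Coefficient matrix A = [[2, 24], [0, -6]].
Characteristic polynomial det(A - λI) = λ^2 + 4λ - 12 = 0.
Eigenvalues λ = 2, -6.
For λ=2: (A-λI) row 1 is [0, 24], so an eigenvector is (-1, 0).
For λ=-6: (A-λI) row 1 is [8, 24], so an eigenvector is (3, -1).
General solution: C_1e^(2t)(-1,0) + C_2e^(-6t)(3,-1).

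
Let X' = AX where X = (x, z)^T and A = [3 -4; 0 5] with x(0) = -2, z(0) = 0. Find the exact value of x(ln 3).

-54

A = [[3,-4],[0,5]]; eigenvalues λ = 5, 3.
Eigenvectors: (-2,1) for λ=5, (1,0) for λ=3.
From the initial condition, c_1 = 0, c_2 = -2.
x(ln 3) = (0)(3^5)(-2) + (-2)(3^3)(1) = -54.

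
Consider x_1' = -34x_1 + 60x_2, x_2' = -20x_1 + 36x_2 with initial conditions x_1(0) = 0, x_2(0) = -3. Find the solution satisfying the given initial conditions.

x_1(t) = -18e^(6t) + 18e^(-4t), x_2(t) = -12e^(6t) + 9e^(-4t)

Coefficient matrix A = [[-34, 60], [-20, 36]].
Characteristic polynomial det(A - λI) = λ^2 - 2λ - 24 = 0.
Eigenvalues λ = -4, 6.
For λ=-4: (A-λI) row 1 is [-30, 60], so an eigenvector is (-2, -1).
For λ=6: (A-λI) row 1 is [-40, 60], so an eigenvector is (3, 2).
General solution: C_1e^(-4t)(-2,-1) + C_2e^(6t)(3,2).
Applying x_1(0)=0, x_2(0)=-3 gives C_1=-9, C_2=-6.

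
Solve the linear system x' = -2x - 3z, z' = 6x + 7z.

x(t) = -C_1e^(t) + C_2e^(4t), z(t) = C_1e^(t) - 2C_2e^(4t)

Coefficient matrix A = [[-2, -3], [6, 7]].
Characteristic polynomial det(A - λI) = λ^2 - 5λ + 4 = 0.
Eigenvalues λ = 1, 4.
For λ=1: (A-λI) row 1 is [-3, -3], so an eigenvector is (-1, 1).
For λ=4: (A-λI) row 1 is [-6, -3], so an eigenvector is (1, -2).
General solution: C_1e^(t)(-1,1) + C_2e^(4t)(1,-2).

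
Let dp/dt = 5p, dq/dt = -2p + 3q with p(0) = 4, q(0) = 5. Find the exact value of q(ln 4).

-3520

A = [[5,0],[-2,3]]; eigenvalues λ = 5, 3.
Eigenvectors: (-1,1) for λ=5, (0,1) for λ=3.
From the initial condition, c_1 = -4, c_2 = 9.
q(ln 4) = (-4)(4^5)(1) + (9)(4^3)(1) = -3520.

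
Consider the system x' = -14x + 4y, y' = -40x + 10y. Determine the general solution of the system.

Coefficient matrix A = [[-14, 4], [-40, 10]].
Characteristic polynomial det(A - λI) = λ^2 + 4λ + 20 = 0.
Eigenvalues λ = -2 ± 4i (complex conjugate pair).
For λ=-2+4i: an eigenvector is (0,1) - i(1,3) = (0 - i, 1 - 3i).
A real fundamental pair from Re and Im of e^((-2+4i)t)v: X_1 = e^(-2t)(cos(4t)·(0,1) + sin(4t)·(1,3)), X_2 = e^(-2t)(sin(4t)·(0,1) - cos(4t)·(1,3)).
General solution: c_1X_1 + c_2X_2.

x(t) = c_1e^(-2t)sin(4t) - c_2e^(-2t)cos(4t), y(t) = 3c_1e^(-2t)sin(4t) + c_1e^(-2t)cos(4t) + c_2e^(-2t)sin(4t) - 3c_2e^(-2t)cos(4t)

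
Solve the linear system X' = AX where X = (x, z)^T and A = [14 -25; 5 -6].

Coefficient matrix A = [[14, -25], [5, -6]].
Characteristic polynomial det(A - λI) = λ^2 - 8λ + 41 = 0.
Eigenvalues λ = 4 ± 5i (complex conjugate pair).
For λ=4+5i: an eigenvector is (2,1) - i(-1,0) = (2 + i, 1).
A real fundamental pair from Re and Im of e^((4+5i)t)v: X_1 = e^(4t)(cos(5t)·(2,1) + sin(5t)·(-1,0)), X_2 = e^(4t)(sin(5t)·(2,1) - cos(5t)·(-1,0)).
General solution: K_1X_1 + K_2X_2.

x(t) = -K_1e^(4t)sin(5t) + 2K_1e^(4t)cos(5t) + 2K_2e^(4t)sin(5t) + K_2e^(4t)cos(5t), z(t) = K_1e^(4t)cos(5t) + K_2e^(4t)sin(5t)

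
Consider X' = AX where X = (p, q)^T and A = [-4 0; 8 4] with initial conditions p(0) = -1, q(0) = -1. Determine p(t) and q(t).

p(t) = -e^(-4t), q(t) = -2e^(4t) + e^(-4t)

Coefficient matrix A = [[-4, 0], [8, 4]].
Characteristic polynomial det(A - λI) = λ^2 - 16 = 0.
Eigenvalues λ = 4, -4.
For λ=4: (A-λI) row 1 is [-8, 0], so an eigenvector is (0, 1).
For λ=-4: (A-λI) row 2 is [8, 8], so an eigenvector is (1, -1).
General solution: c_1e^(4t)(0,1) + c_2e^(-4t)(1,-1).
Applying p(0)=-1, q(0)=-1 gives c_1=-2, c_2=-1.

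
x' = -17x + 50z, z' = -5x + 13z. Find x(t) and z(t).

Coefficient matrix A = [[-17, 50], [-5, 13]].
Characteristic polynomial det(A - λI) = λ^2 + 4λ + 29 = 0.
Eigenvalues λ = -2 ± 5i (complex conjugate pair).
For λ=-2+5i: an eigenvector is (-3,-1) - i(-1,0) = (-3 + i, -1).
A real fundamental pair from Re and Im of e^((-2+5i)t)v: X_1 = e^(-2t)(cos(5t)·(-3,-1) + sin(5t)·(-1,0)), X_2 = e^(-2t)(sin(5t)·(-3,-1) - cos(5t)·(-1,0)).
General solution: C_1X_1 + C_2X_2.

x(t) = -C_1e^(-2t)sin(5t) - 3C_1e^(-2t)cos(5t) - 3C_2e^(-2t)sin(5t) + C_2e^(-2t)cos(5t), z(t) = -C_1e^(-2t)cos(5t) - C_2e^(-2t)sin(5t)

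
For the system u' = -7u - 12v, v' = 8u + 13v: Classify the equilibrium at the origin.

A = [[-7,-12],[8,13]]; det(A-λI) = λ^2 - 6λ + 5.
λ = 5, 1: both positive.

unstable node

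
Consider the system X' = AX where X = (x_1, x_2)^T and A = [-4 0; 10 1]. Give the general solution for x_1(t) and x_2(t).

Coefficient matrix A = [[-4, 0], [10, 1]].
Characteristic polynomial det(A - λI) = λ^2 + 3λ - 4 = 0.
Eigenvalues λ = -4, 1.
For λ=-4: (A-λI) row 2 is [10, 5], so an eigenvector is (1, -2).
For λ=1: (A-λI) row 1 is [-5, 0], so an eigenvector is (0, 1).
General solution: c_1e^(-4t)(1,-2) + c_2e^(t)(0,1).

x_1(t) = c_1e^(-4t), x_2(t) = -2c_1e^(-4t) + c_2e^(t)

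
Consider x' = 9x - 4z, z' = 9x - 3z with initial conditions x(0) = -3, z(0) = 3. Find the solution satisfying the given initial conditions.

x(t) = -30te^(3t) - 3e^(3t), z(t) = -45te^(3t) + 3e^(3t)

Coefficient matrix A = [[9, -4], [9, -3]].
Characteristic polynomial det(A - λI) = λ^2 - 6λ + 9 = 0.
Single eigenvalue λ = 3 with algebraic multiplicity 2.
Eigenvector v = (2,3); generalized eigenvector w with (A-λI)w=v is (-1,-2).
General solution: e^(3t)[C_1·v + C_2·(t·v + w)].
Applying x(0)=-3, z(0)=3 gives C_1=-9, C_2=-15.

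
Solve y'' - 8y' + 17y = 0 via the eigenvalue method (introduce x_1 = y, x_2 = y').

Let x_1 = y, x_2 = y'. Then x_1' = x_2 and x_2' = -17x_1 + 8x_2.
A = [[0,1],[-17,8]]; det(A-λI) = λ^2 - 8λ + 17.
Eigenvalues λ = 4 ± i.

y(t) = c_1e^(4t)cos(t) + c_2e^(4t)sin(t)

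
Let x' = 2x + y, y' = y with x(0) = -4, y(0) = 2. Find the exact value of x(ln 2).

A = [[2,1],[0,1]]; eigenvalues λ = 1, 2.
Eigenvectors: (-1,1) for λ=1, (-1,0) for λ=2.
From the initial condition, c_1 = 2, c_2 = 2.
x(ln 2) = (2)(2^1)(-1) + (2)(2^2)(-1) = -12.

-12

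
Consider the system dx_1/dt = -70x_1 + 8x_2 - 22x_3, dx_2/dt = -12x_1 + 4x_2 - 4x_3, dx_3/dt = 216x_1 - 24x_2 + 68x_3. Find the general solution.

Coefficient matrix A = [[-70, 8, -22], [-12, 4, -4], [216, -24, 68]].
det(A - λI) = 0 gives eigenvalues λ = 2, -4, 4.
For λ=2: eigenvector (-1,2,4).
For λ=-4: eigenvector (-1,0,3).
For λ=4: eigenvector (1,1,-3).
General solution: C_1e^(2t)(-1,2,4) + C_2e^(-4t)(-1,0,3) + C_3e^(4t)(1,1,-3).

x_1(t) = -C_1e^(2t) - C_2e^(-4t) + C_3e^(4t), x_2(t) = 2C_1e^(2t) + C_3e^(4t), x_3(t) = 4C_1e^(2t) + 3C_2e^(-4t) - 3C_3e^(4t)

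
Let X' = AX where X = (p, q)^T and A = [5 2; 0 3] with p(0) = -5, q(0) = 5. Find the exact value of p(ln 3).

A = [[5,2],[0,3]]; eigenvalues λ = 5, 3.
Eigenvectors: (-1,0) for λ=5, (1,-1) for λ=3.
From the initial condition, c_1 = 0, c_2 = -5.
p(ln 3) = (0)(3^5)(-1) + (-5)(3^3)(1) = -135.

-135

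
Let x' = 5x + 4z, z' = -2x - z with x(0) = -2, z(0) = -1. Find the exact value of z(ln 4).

176

A = [[5,4],[-2,-1]]; eigenvalues λ = 1, 3.
Eigenvectors: (1,-1) for λ=1, (2,-1) for λ=3.
From the initial condition, c_1 = 4, c_2 = -3.
z(ln 4) = (4)(4^1)(-1) + (-3)(4^3)(-1) = 176.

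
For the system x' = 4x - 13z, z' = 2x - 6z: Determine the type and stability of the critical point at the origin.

A = [[4,-13],[2,-6]]; det(A-λI) = λ^2 + 2λ + 2.
λ = -1 ± i: negative real part.

stable spiral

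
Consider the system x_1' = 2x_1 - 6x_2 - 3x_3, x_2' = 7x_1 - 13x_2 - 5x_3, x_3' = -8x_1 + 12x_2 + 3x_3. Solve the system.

x_1(t) = c_1e^(-4t) - c_3e^(-t), x_2(t) = 3c_1e^(-4t) + c_2e^(-3t) - c_3e^(-t), x_3(t) = -4c_1e^(-4t) - 2c_2e^(-3t) + c_3e^(-t)

Coefficient matrix A = [[2, -6, -3], [7, -13, -5], [-8, 12, 3]].
det(A - λI) = 0 gives eigenvalues λ = -4, -3, -1.
For λ=-4: eigenvector (1,3,-4).
For λ=-3: eigenvector (0,1,-2).
For λ=-1: eigenvector (-1,-1,1).
General solution: c_1e^(-4t)(1,3,-4) + c_2e^(-3t)(0,1,-2) + c_3e^(-t)(-1,-1,1).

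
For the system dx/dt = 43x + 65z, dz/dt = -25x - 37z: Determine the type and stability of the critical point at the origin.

A = [[43,65],[-25,-37]]; det(A-λI) = λ^2 - 6λ + 34.
λ = 3 ± 5i: positive real part.

unstable spiral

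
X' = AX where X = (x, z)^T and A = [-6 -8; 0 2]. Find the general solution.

x(t) = C_1e^(-6t) - C_2e^(2t), z(t) = C_2e^(2t)

Coefficient matrix A = [[-6, -8], [0, 2]].
Characteristic polynomial det(A - λI) = λ^2 + 4λ - 12 = 0.
Eigenvalues λ = -6, 2.
For λ=-6: (A-λI) row 1 is [0, -8], so an eigenvector is (1, 0).
For λ=2: (A-λI) row 1 is [-8, -8], so an eigenvector is (-1, 1).
General solution: C_1e^(-6t)(1,0) + C_2e^(2t)(-1,1).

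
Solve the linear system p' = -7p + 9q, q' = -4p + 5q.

Coefficient matrix A = [[-7, 9], [-4, 5]].
Characteristic polynomial det(A - λI) = λ^2 + 2λ + 1 = 0.
Single eigenvalue λ = -1 with algebraic multiplicity 2.
Eigenvector v = (-3,-2); generalized eigenvector w with (A-λI)w=v is (-1,-1).
General solution: e^(-t)[c_1·v + c_2·(t·v + w)].

p(t) = -3c_1e^(-t) - 3c_2te^(-t) - c_2e^(-t), q(t) = -2c_1e^(-t) - 2c_2te^(-t) - c_2e^(-t)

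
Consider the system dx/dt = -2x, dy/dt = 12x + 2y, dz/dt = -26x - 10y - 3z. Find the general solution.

Coefficient matrix A = [[-2, 0, 0], [12, 2, 0], [-26, -10, -3]].
det(A - λI) = 0 gives eigenvalues λ = 2, -2, -3.
For λ=2: eigenvector (0,1,-2).
For λ=-2: eigenvector (1,-3,4).
For λ=-3: eigenvector (0,0,1).
General solution: c_1e^(2t)(0,1,-2) + c_2e^(-2t)(1,-3,4) + c_3e^(-3t)(0,0,1).

x(t) = c_2e^(-2t), y(t) = c_1e^(2t) - 3c_2e^(-2t), z(t) = -2c_1e^(2t) + 4c_2e^(-2t) + c_3e^(-3t)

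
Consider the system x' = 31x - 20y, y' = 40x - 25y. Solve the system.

x(t) = K_1e^(3t)sin(4t) - 2K_1e^(3t)cos(4t) - 2K_2e^(3t)sin(4t) - K_2e^(3t)cos(4t), y(t) = K_1e^(3t)sin(4t) - 3K_1e^(3t)cos(4t) - 3K_2e^(3t)sin(4t) - K_2e^(3t)cos(4t)

Coefficient matrix A = [[31, -20], [40, -25]].
Characteristic polynomial det(A - λI) = λ^2 - 6λ + 25 = 0.
Eigenvalues λ = 3 ± 4i (complex conjugate pair).
For λ=3+4i: an eigenvector is (-2,-3) - i(1,1) = (-2 - i, -3 - i).
A real fundamental pair from Re and Im of e^((3+4i)t)v: X_1 = e^(3t)(cos(4t)·(-2,-3) + sin(4t)·(1,1)), X_2 = e^(3t)(sin(4t)·(-2,-3) - cos(4t)·(1,1)).
General solution: K_1X_1 + K_2X_2.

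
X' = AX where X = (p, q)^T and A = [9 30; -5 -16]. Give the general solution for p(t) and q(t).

p(t) = -2C_1e^(-6t) - 3C_2e^(-t), q(t) = C_1e^(-6t) + C_2e^(-t)

Coefficient matrix A = [[9, 30], [-5, -16]].
Characteristic polynomial det(A - λI) = λ^2 + 7λ + 6 = 0.
Eigenvalues λ = -6, -1.
For λ=-6: (A-λI) row 1 is [15, 30], so an eigenvector is (-2, 1).
For λ=-1: (A-λI) row 1 is [10, 30], so an eigenvector is (-3, 1).
General solution: C_1e^(-6t)(-2,1) + C_2e^(-t)(-3,1).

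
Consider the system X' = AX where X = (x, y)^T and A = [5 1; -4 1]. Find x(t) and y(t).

x(t) = -C_1e^(3t) - C_2te^(3t), y(t) = 2C_1e^(3t) + 2C_2te^(3t) - C_2e^(3t)

Coefficient matrix A = [[5, 1], [-4, 1]].
Characteristic polynomial det(A - λI) = λ^2 - 6λ + 9 = 0.
Single eigenvalue λ = 3 with algebraic multiplicity 2.
Eigenvector v = (-1,2); generalized eigenvector w with (A-λI)w=v is (0,-1).
General solution: e^(3t)[C_1·v + C_2·(t·v + w)].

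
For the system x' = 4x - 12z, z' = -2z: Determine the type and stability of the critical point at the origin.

A = [[4,-12],[0,-2]]; det(A-λI) = λ^2 - 2λ - 8.
λ = 4, -2: opposite signs.

saddle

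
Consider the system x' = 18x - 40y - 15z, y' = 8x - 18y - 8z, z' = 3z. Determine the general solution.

x(t) = 5C_1e^(2t) + C_2e^(3t) + 2C_3e^(-2t), y(t) = 2C_1e^(2t) + C_3e^(-2t), z(t) = C_2e^(3t)

Coefficient matrix A = [[18, -40, -15], [8, -18, -8], [0, 0, 3]].
det(A - λI) = 0 gives eigenvalues λ = 2, 3, -2.
For λ=2: eigenvector (5,2,0).
For λ=3: eigenvector (1,0,1).
For λ=-2: eigenvector (2,1,0).
General solution: C_1e^(2t)(5,2,0) + C_2e^(3t)(1,0,1) + C_3e^(-2t)(2,1,0).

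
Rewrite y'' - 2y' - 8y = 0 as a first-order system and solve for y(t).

y(t) = K_1e^(4t) + K_2e^(-2t)

Let x_1 = y, x_2 = y'. Then x_1' = x_2 and x_2' = 8x_1 + 2x_2.
A = [[0,1],[8,2]]; det(A-λI) = λ^2 - 2λ - 8.
Eigenvalues λ = 4, -2 with eigenvectors (1,4), (1,-2).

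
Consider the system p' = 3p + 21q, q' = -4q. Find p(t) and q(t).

Coefficient matrix A = [[3, 21], [0, -4]].
Characteristic polynomial det(A - λI) = λ^2 + λ - 12 = 0.
Eigenvalues λ = -4, 3.
For λ=-4: (A-λI) row 1 is [7, 21], so an eigenvector is (-3, 1).
For λ=3: (A-λI) row 1 is [0, 21], so an eigenvector is (-1, 0).
General solution: K_1e^(-4t)(-3,1) + K_2e^(3t)(-1,0).

p(t) = -3K_1e^(-4t) - K_2e^(3t), q(t) = K_1e^(-4t)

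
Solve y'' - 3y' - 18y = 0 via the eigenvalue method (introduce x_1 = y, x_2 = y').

Let x_1 = y, x_2 = y'. Then x_1' = x_2 and x_2' = 18x_1 + 3x_2.
A = [[0,1],[18,3]]; det(A-λI) = λ^2 - 3λ - 18.
Eigenvalues λ = 6, -3 with eigenvectors (1,6), (1,-3).

y(t) = c_1e^(6t) + c_2e^(-3t)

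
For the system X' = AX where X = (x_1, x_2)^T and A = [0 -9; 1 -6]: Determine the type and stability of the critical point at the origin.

A = [[0,-9],[1,-6]]; det(A-λI) = λ^2 + 6λ + 9.
repeated λ = -3 with a single eigenvector.

stable improper node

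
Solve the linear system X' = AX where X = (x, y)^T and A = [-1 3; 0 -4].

x(t) = c_1e^(-t) + c_2e^(-4t), y(t) = -c_2e^(-4t)

Coefficient matrix A = [[-1, 3], [0, -4]].
Characteristic polynomial det(A - λI) = λ^2 + 5λ + 4 = 0.
Eigenvalues λ = -1, -4.
For λ=-1: (A-λI) row 1 is [0, 3], so an eigenvector is (1, 0).
For λ=-4: (A-λI) row 1 is [3, 3], so an eigenvector is (1, -1).
General solution: c_1e^(-t)(1,0) + c_2e^(-4t)(1,-1).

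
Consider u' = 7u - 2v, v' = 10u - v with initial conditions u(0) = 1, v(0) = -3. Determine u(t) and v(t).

Coefficient matrix A = [[7, -2], [10, -1]].
Characteristic polynomial det(A - λI) = λ^2 - 6λ + 13 = 0.
Eigenvalues λ = 3 ± 2i (complex conjugate pair).
For λ=3+2i: an eigenvector is (0,1) - i(-1,-2) = (0 + i, 1 + 2i).
A real fundamental pair from Re and Im of e^((3+2i)t)v: X_1 = e^(3t)(cos(2t)·(0,1) + sin(2t)·(-1,-2)), X_2 = e^(3t)(sin(2t)·(0,1) - cos(2t)·(-1,-2)).
General solution: c_1X_1 + c_2X_2.
Applying u(0)=1, v(0)=-3 gives c_1=-5, c_2=1.

u(t) = 5e^(3t)sin(2t) + e^(3t)cos(2t), v(t) = 11e^(3t)sin(2t) - 3e^(3t)cos(2t)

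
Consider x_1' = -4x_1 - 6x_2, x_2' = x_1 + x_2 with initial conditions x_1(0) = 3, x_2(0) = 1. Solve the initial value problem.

x_1(t) = -12e^(-t) + 15e^(-2t), x_2(t) = 6e^(-t) - 5e^(-2t)

Coefficient matrix A = [[-4, -6], [1, 1]].
Characteristic polynomial det(A - λI) = λ^2 + 3λ + 2 = 0.
Eigenvalues λ = -1, -2.
For λ=-1: (A-λI) row 1 is [-3, -6], so an eigenvector is (2, -1).
For λ=-2: (A-λI) row 1 is [-2, -6], so an eigenvector is (-3, 1).
General solution: c_1e^(-t)(2,-1) + c_2e^(-2t)(-3,1).
Applying x_1(0)=3, x_2(0)=1 gives c_1=-6, c_2=-5.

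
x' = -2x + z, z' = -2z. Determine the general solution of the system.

x(t) = K_1e^(-2t) + K_2te^(-2t) - 3K_2e^(-2t), z(t) = K_2e^(-2t)

Coefficient matrix A = [[-2, 1], [0, -2]].
Characteristic polynomial det(A - λI) = λ^2 + 4λ + 4 = 0.
Single eigenvalue λ = -2 with algebraic multiplicity 2.
Eigenvector v = (1,0); generalized eigenvector w with (A-λI)w=v is (-3,1).
General solution: e^(-2t)[K_1·v + K_2·(t·v + w)].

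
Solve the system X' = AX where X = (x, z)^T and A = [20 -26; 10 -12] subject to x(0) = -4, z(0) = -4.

Coefficient matrix A = [[20, -26], [10, -12]].
Characteristic polynomial det(A - λI) = λ^2 - 8λ + 20 = 0.
Eigenvalues λ = 4 ± 2i (complex conjugate pair).
For λ=4+2i: an eigenvector is (3,2) - i(-2,-1) = (3 + 2i, 2 + i).
A real fundamental pair from Re and Im of e^((4+2i)t)v: X_1 = e^(4t)(cos(2t)·(3,2) + sin(2t)·(-2,-1)), X_2 = e^(4t)(sin(2t)·(3,2) - cos(2t)·(-2,-1)).
General solution: c_1X_1 + c_2X_2.
Applying x(0)=-4, z(0)=-4 gives c_1=-4, c_2=4.

x(t) = 20e^(4t)sin(2t) - 4e^(4t)cos(2t), z(t) = 12e^(4t)sin(2t) - 4e^(4t)cos(2t)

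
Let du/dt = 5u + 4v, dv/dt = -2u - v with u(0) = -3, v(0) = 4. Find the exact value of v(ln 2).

A = [[5,4],[-2,-1]]; eigenvalues λ = 3, 1.
Eigenvectors: (2,-1) for λ=3, (1,-1) for λ=1.
From the initial condition, c_1 = 1, c_2 = -5.
v(ln 2) = (1)(2^3)(-1) + (-5)(2^1)(-1) = 2.

2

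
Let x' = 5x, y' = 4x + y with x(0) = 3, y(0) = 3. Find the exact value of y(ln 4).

A = [[5,0],[4,1]]; eigenvalues λ = 1, 5.
Eigenvectors: (0,-1) for λ=1, (1,1) for λ=5.
From the initial condition, c_1 = 0, c_2 = 3.
y(ln 4) = (0)(4^1)(-1) + (3)(4^5)(1) = 3072.

3072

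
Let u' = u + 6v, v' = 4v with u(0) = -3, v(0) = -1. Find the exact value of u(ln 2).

A = [[1,6],[0,4]]; eigenvalues λ = 1, 4.
Eigenvectors: (-1,0) for λ=1, (-2,-1) for λ=4.
From the initial condition, c_1 = 1, c_2 = 1.
u(ln 2) = (1)(2^1)(-1) + (1)(2^4)(-2) = -34.

-34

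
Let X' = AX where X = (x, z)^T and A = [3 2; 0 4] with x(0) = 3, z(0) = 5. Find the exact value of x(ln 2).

104

A = [[3,2],[0,4]]; eigenvalues λ = 4, 3.
Eigenvectors: (2,1) for λ=4, (-1,0) for λ=3.
From the initial condition, c_1 = 5, c_2 = 7.
x(ln 2) = (5)(2^4)(2) + (7)(2^3)(-1) = 104.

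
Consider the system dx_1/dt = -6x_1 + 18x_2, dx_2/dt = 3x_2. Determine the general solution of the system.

Coefficient matrix A = [[-6, 18], [0, 3]].
Characteristic polynomial det(A - λI) = λ^2 + 3λ - 18 = 0.
Eigenvalues λ = -6, 3.
For λ=-6: (A-λI) row 1 is [0, 18], so an eigenvector is (-1, 0).
For λ=3: (A-λI) row 1 is [-9, 18], so an eigenvector is (2, 1).
General solution: K_1e^(-6t)(-1,0) + K_2e^(3t)(2,1).

x_1(t) = -K_1e^(-6t) + 2K_2e^(3t), x_2(t) = K_2e^(3t)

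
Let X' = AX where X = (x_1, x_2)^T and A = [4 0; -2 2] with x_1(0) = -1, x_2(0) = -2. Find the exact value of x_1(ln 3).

A = [[4,0],[-2,2]]; eigenvalues λ = 4, 2.
Eigenvectors: (1,-1) for λ=4, (0,1) for λ=2.
From the initial condition, c_1 = -1, c_2 = -3.
x_1(ln 3) = (-1)(3^4)(1) + (-3)(3^2)(0) = -81.

-81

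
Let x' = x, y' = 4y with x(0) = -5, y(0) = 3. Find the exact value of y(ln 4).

768

A = [[1,0],[0,4]]; eigenvalues λ = 4, 1.
Eigenvectors: (0,1) for λ=4, (-1,0) for λ=1.
From the initial condition, c_1 = 3, c_2 = 5.
y(ln 4) = (3)(4^4)(1) + (5)(4^1)(0) = 768.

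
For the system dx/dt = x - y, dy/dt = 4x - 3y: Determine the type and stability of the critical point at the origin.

stable improper node

A = [[1,-1],[4,-3]]; det(A-λI) = λ^2 + 2λ + 1.
repeated λ = -1 with a single eigenvector.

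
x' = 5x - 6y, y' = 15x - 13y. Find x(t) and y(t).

x(t) = -K_1e^(-4t)sin(3t) + K_1e^(-4t)cos(3t) + K_2e^(-4t)sin(3t) + K_2e^(-4t)cos(3t), y(t) = -K_1e^(-4t)sin(3t) + 2K_1e^(-4t)cos(3t) + 2K_2e^(-4t)sin(3t) + K_2e^(-4t)cos(3t)

Coefficient matrix A = [[5, -6], [15, -13]].
Characteristic polynomial det(A - λI) = λ^2 + 8λ + 25 = 0.
Eigenvalues λ = -4 ± 3i (complex conjugate pair).
For λ=-4+3i: an eigenvector is (1,2) - i(-1,-1) = (1 + i, 2 + i).
A real fundamental pair from Re and Im of e^((-4+3i)t)v: X_1 = e^(-4t)(cos(3t)·(1,2) + sin(3t)·(-1,-1)), X_2 = e^(-4t)(sin(3t)·(1,2) - cos(3t)·(-1,-1)).
General solution: K_1X_1 + K_2X_2.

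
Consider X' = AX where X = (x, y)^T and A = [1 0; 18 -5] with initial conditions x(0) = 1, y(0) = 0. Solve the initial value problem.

Coefficient matrix A = [[1, 0], [18, -5]].
Characteristic polynomial det(A - λI) = λ^2 + 4λ - 5 = 0.
Eigenvalues λ = 1, -5.
For λ=1: (A-λI) row 2 is [18, -6], so an eigenvector is (-1, -3).
For λ=-5: (A-λI) row 1 is [6, 0], so an eigenvector is (0, -1).
General solution: K_1e^(t)(-1,-3) + K_2e^(-5t)(0,-1).
Applying x(0)=1, y(0)=0 gives K_1=-1, K_2=3.

x(t) = e^(t), y(t) = 3e^(t) - 3e^(-5t)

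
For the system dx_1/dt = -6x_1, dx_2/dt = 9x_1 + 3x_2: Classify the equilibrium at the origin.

A = [[-6,0],[9,3]]; det(A-λI) = λ^2 + 3λ - 18.
λ = 3, -6: opposite signs.

saddle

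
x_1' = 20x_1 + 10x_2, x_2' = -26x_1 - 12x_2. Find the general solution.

x_1(t) = K_1e^(4t)sin(2t) + 2K_1e^(4t)cos(2t) + 2K_2e^(4t)sin(2t) - K_2e^(4t)cos(2t), x_2(t) = -2K_1e^(4t)sin(2t) - 3K_1e^(4t)cos(2t) - 3K_2e^(4t)sin(2t) + 2K_2e^(4t)cos(2t)

Coefficient matrix A = [[20, 10], [-26, -12]].
Characteristic polynomial det(A - λI) = λ^2 - 8λ + 20 = 0.
Eigenvalues λ = 4 ± 2i (complex conjugate pair).
For λ=4+2i: an eigenvector is (2,-3) - i(1,-2) = (2 - i, -3 + 2i).
A real fundamental pair from Re and Im of e^((4+2i)t)v: X_1 = e^(4t)(cos(2t)·(2,-3) + sin(2t)·(1,-2)), X_2 = e^(4t)(sin(2t)·(2,-3) - cos(2t)·(1,-2)).
General solution: K_1X_1 + K_2X_2.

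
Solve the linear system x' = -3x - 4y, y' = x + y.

Coefficient matrix A = [[-3, -4], [1, 1]].
Characteristic polynomial det(A - λI) = λ^2 + 2λ + 1 = 0.
Single eigenvalue λ = -1 with algebraic multiplicity 2.
Eigenvector v = (2,-1); generalized eigenvector w with (A-λI)w=v is (1,-1).
General solution: e^(-t)[K_1·v + K_2·(t·v + w)].

x(t) = 2K_1e^(-t) + 2K_2te^(-t) + K_2e^(-t), y(t) = -K_1e^(-t) - K_2te^(-t) - K_2e^(-t)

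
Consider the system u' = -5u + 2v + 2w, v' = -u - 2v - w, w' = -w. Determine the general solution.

u(t) = 2C_1e^(-4t) + C_3e^(-3t), v(t) = C_1e^(-4t) - C_2e^(-t) + C_3e^(-3t), w(t) = C_2e^(-t)

Coefficient matrix A = [[-5, 2, 2], [-1, -2, -1], [0, 0, -1]].
det(A - λI) = 0 gives eigenvalues λ = -4, -1, -3.
For λ=-4: eigenvector (2,1,0).
For λ=-1: eigenvector (0,-1,1).
For λ=-3: eigenvector (1,1,0).
General solution: C_1e^(-4t)(2,1,0) + C_2e^(-t)(0,-1,1) + C_3e^(-3t)(1,1,0).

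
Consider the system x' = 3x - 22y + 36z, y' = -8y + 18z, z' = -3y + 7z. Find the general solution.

Coefficient matrix A = [[3, -22, 36], [0, -8, 18], [0, -3, 7]].
det(A - λI) = 0 gives eigenvalues λ = 3, -2, 1.
For λ=3: eigenvector (1,0,0).
For λ=-2: eigenvector (6,3,1).
For λ=1: eigenvector (4,2,1).
General solution: K_1e^(3t)(1,0,0) + K_2e^(-2t)(6,3,1) + K_3e^(t)(4,2,1).

x(t) = K_1e^(3t) + 6K_2e^(-2t) + 4K_3e^(t), y(t) = 3K_2e^(-2t) + 2K_3e^(t), z(t) = K_2e^(-2t) + K_3e^(t)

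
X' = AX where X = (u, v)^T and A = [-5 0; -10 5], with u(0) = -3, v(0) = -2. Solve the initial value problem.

Coefficient matrix A = [[-5, 0], [-10, 5]].
Characteristic polynomial det(A - λI) = λ^2 - 25 = 0.
Eigenvalues λ = 5, -5.
For λ=5: (A-λI) row 1 is [-10, 0], so an eigenvector is (0, 1).
For λ=-5: (A-λI) row 2 is [-10, 10], so an eigenvector is (-1, -1).
General solution: c_1e^(5t)(0,1) + c_2e^(-5t)(-1,-1).
Applying u(0)=-3, v(0)=-2 gives c_1=1, c_2=3.

u(t) = -3e^(-5t), v(t) = e^(5t) - 3e^(-5t)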